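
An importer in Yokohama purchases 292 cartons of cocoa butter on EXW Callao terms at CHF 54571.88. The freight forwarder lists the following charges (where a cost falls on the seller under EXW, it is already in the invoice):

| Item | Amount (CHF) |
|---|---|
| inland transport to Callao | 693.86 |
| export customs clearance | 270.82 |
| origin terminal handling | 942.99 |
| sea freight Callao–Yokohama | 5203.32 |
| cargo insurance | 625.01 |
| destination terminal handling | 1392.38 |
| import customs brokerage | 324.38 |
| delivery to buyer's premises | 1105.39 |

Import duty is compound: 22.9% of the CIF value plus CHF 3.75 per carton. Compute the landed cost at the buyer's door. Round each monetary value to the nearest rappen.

EXW: the seller makes goods available at their premises; the buyer bears all onward costs.
CIF value = EXW price + inland to port + export clearance + origin terminal + freight + insurance = 54571.88 + 693.86 + 270.82 + 942.99 + 5203.32 + 625.01 = 62307.88
Ad valorem component: 62307.88 × 22.9% = 14268.50
Specific component: 292 × 3.75 = 1095.00
Import duty = 14268.50 + 1095.00 = 15363.50
Buyer bears: inland to port 693.86 + export clearance 270.82 + origin terminal 942.99 + freight 5203.32 + insurance 625.01 + destination terminal 1392.38 + brokerage 324.38 + delivery 1105.39 + duty 15363.50 = 25921.65
Landed cost = invoice 54571.88 + 25921.65 = 80493.53

Total landed cost: CHF 80493.53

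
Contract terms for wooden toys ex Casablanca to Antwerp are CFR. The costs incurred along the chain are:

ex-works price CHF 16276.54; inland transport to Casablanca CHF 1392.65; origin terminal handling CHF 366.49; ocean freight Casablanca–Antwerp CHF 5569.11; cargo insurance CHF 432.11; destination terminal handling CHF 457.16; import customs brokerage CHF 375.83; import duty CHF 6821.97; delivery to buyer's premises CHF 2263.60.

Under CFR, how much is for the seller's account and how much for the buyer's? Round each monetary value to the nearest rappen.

CFR: the seller pays costs through ocean freight to the destination port, but not insurance.
Seller's account: goods 16276.54 + inland to port 1392.65 + origin terminal 366.49 + freight 5569.11 = 23604.79
Buyer's account: insurance 432.11 + destination terminal 457.16 + brokerage 375.83 + duty 6821.97 + delivery 2263.60 = 10350.67

Seller: CHF 23604.79; buyer: CHF 10350.67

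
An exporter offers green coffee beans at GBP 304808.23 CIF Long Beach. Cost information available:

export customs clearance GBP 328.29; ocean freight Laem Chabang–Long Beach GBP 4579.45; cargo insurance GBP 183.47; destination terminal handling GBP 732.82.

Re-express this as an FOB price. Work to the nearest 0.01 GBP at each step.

FOB price: GBP 300045.31

Not relevant to the conversion: export clearance — on the seller under both CIF and FOB; already in the CIF price and stays in the FOB price. destination terminal — on the buyer under both terms; not part of either seller's price.
From CIF to FOB, the seller no longer bears: freight, insurance.
FOB price = 304808.23 − 4579.45 − 183.47 = 300045.31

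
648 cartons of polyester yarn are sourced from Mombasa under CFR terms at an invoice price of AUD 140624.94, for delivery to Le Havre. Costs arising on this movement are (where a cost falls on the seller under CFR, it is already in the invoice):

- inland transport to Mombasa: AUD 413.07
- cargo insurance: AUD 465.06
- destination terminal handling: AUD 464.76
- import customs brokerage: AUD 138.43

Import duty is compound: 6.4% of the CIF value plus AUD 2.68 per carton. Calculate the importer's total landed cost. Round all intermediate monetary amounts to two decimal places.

CFR: the seller pays costs through ocean freight to the destination port, but not insurance.
Already in the invoice (seller's account under CFR): inland to port — exclude.
CIF value = CFR price + insurance = 140624.94 + 465.06 = 141090.00
Ad valorem component: 141090.00 × 6.4% = 9029.76
Specific component: 648 × 2.68 = 1736.64
Import duty = 9029.76 + 1736.64 = 10766.40
Buyer bears: insurance 465.06 + destination terminal 464.76 + brokerage 138.43 + duty 10766.40 = 11834.65
Landed cost = invoice 140624.94 + 11834.65 = 152459.59

Total landed cost: AUD 152459.59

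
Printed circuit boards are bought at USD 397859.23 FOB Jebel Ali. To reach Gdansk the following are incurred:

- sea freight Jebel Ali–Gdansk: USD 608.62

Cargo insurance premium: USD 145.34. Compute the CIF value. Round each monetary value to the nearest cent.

CIF value: USD 398613.19

CIF = FOB price + freight + insurance
CIF = 397859.23 + 608.62 + 145.34 = 398613.19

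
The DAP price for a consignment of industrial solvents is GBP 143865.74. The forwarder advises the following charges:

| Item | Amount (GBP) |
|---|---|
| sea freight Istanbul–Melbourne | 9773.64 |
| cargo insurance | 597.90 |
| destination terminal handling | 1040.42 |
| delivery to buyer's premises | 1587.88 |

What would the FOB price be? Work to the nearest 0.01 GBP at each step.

From DAP to FOB, the seller no longer bears: freight, insurance, destination terminal, delivery.
FOB price = 143865.74 − 9773.64 − 597.90 − 1040.42 − 1587.88 = 130865.90

FOB price: GBP 130865.90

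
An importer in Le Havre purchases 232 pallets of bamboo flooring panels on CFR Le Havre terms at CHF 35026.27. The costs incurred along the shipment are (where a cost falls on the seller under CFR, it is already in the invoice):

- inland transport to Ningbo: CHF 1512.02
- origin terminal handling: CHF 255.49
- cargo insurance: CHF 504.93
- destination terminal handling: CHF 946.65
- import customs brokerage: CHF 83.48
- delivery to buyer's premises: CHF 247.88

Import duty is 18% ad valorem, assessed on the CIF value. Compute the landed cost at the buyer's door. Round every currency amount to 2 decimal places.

Total landed cost: CHF 43204.83

CFR: the seller pays costs through ocean freight to the destination port, but not insurance.
Already in the invoice (seller's account under CFR): inland to port, origin terminal — exclude.
CIF value = CFR price + insurance = 35026.27 + 504.93 = 35531.20
Import duty = 35531.20 × 18% = 6395.62
Buyer bears: insurance 504.93 + destination terminal 946.65 + brokerage 83.48 + delivery 247.88 + duty 6395.62 = 8178.56
Landed cost = invoice 35026.27 + 8178.56 = 43204.83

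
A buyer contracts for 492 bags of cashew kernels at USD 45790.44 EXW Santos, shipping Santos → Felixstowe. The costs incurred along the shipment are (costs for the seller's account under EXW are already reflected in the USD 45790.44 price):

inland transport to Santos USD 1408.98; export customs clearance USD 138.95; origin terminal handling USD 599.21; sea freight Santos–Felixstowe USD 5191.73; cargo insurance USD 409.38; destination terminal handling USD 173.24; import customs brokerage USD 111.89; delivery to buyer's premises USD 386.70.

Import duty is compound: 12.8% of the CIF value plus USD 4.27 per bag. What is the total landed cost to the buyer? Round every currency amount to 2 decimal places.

Total landed cost: USD 63164.31

EXW: the seller makes goods available at their premises; the buyer bears all onward costs.
CIF value = EXW price + inland to port + export clearance + origin terminal + freight + insurance = 45790.44 + 1408.98 + 138.95 + 599.21 + 5191.73 + 409.38 = 53538.69
Ad valorem component: 53538.69 × 12.8% = 6852.95
Specific component: 492 × 4.27 = 2100.84
Import duty = 6852.95 + 2100.84 = 8953.79
Buyer bears: inland to port 1408.98 + export clearance 138.95 + origin terminal 599.21 + freight 5191.73 + insurance 409.38 + destination terminal 173.24 + brokerage 111.89 + delivery 386.70 + duty 8953.79 = 17373.87
Landed cost = invoice 45790.44 + 17373.87 = 63164.31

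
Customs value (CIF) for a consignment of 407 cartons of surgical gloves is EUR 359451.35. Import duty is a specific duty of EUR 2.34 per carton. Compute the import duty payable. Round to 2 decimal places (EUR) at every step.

Import duty: EUR 952.38

Import duty = 407 × 2.34 = 952.38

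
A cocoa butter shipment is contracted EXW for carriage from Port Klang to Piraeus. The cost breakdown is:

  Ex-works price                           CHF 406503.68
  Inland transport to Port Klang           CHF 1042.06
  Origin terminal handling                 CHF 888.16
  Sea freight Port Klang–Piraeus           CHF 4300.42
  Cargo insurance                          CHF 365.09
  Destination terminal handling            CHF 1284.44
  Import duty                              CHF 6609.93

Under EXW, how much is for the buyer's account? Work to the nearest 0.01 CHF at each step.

EXW: the seller makes goods available at their premises; the buyer bears all onward costs.
Seller's account: goods 406503.68 = 406503.68
Buyer's account: inland to port 1042.06 + origin terminal 888.16 + freight 4300.42 + insurance 365.09 + destination terminal 1284.44 + duty 6609.93 = 14490.10

Buyer's account: CHF 14490.10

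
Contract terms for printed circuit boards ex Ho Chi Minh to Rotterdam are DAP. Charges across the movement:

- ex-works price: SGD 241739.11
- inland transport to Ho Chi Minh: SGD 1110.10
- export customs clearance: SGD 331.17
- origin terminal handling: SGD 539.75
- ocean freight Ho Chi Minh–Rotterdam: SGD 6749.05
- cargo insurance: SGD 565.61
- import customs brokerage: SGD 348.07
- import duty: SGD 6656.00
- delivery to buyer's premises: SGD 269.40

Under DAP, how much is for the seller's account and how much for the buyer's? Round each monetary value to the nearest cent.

Seller: SGD 251304.19; buyer: SGD 7004.07

DAP: the seller bears all costs to the named destination except import duty and clearance.
Seller's account: goods 241739.11 + inland to port 1110.10 + export clearance 331.17 + origin terminal 539.75 + freight 6749.05 + insurance 565.61 + delivery 269.40 = 251304.19
Buyer's account: brokerage 348.07 + duty 6656.00 = 7004.07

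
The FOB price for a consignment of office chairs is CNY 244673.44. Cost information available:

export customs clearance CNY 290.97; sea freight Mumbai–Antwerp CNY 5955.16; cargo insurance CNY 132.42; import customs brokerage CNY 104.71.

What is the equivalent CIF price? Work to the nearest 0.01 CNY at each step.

CIF price: CNY 250761.02

Not relevant to the conversion: export clearance — on the seller under both FOB and CIF; already in the FOB price and stays in the CIF price. brokerage — on the buyer under both terms; not part of either seller's price.
From FOB to CIF, the seller additionally bears: freight, insurance.
CIF price = 244673.44 + 5955.16 + 132.42 = 250761.02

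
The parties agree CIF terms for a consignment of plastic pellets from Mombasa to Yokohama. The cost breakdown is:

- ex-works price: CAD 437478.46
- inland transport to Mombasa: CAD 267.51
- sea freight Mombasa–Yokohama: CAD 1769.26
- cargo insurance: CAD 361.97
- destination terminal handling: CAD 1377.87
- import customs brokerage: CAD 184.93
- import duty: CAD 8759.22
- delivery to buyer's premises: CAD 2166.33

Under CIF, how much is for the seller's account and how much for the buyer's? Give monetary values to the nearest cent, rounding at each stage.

Seller: CAD 439877.20; buyer: CAD 12488.35

CIF: the seller pays costs through ocean freight and marine insurance to the destination port.
Seller's account: goods 437478.46 + inland to port 267.51 + freight 1769.26 + insurance 361.97 = 439877.20
Buyer's account: destination terminal 1377.87 + brokerage 184.93 + duty 8759.22 + delivery 2166.33 = 12488.35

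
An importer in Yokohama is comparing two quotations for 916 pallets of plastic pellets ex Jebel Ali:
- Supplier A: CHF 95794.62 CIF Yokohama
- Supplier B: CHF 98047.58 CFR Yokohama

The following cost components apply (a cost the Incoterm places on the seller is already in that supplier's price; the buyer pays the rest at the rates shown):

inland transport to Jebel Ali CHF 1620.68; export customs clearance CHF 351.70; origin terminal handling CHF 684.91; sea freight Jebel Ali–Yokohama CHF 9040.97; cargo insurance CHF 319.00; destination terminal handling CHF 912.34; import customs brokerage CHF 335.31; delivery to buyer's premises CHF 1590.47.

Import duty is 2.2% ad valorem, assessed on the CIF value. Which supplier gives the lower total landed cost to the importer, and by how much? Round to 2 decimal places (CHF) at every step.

Supplier A is cheaper by CHF 2628.54

Supplier A (CIF):
The CIF price already equals the CIF value: 95794.62
Import duty = 95794.62 × 2.2% = 2107.48
Buyer bears (A): 912.34 + 335.31 + 1590.47 = 2838.12
Landed cost (A) = invoice 95794.62 + 2838.12 + duty 2107.48 = 100740.22
Supplier B (CFR):
CIF value = CFR price + insurance = 98047.58 + 319.00 = 98366.58
Import duty = 98366.58 × 2.2% = 2164.06
Buyer bears (B): 319.00 + 912.34 + 335.31 + 1590.47 = 3157.12
Landed cost (B) = invoice 98047.58 + 3157.12 + duty 2164.06 = 103368.76
Difference = |100740.22 − 103368.76| = 2628.54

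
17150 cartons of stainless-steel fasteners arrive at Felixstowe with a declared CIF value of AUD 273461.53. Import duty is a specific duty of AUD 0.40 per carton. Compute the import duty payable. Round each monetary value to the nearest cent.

Import duty = 17150 × 0.40 = 6860.00

Import duty: AUD 6860.00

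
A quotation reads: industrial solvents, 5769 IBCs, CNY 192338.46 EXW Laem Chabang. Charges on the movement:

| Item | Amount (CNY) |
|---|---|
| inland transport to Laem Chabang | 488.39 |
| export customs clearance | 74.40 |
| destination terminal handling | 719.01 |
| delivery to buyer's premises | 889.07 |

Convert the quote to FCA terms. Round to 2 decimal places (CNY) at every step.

Not relevant to the conversion: destination terminal, delivery — on the buyer under both terms; not part of either seller's price.
From EXW to FCA, the seller additionally bears: inland to port, export clearance.
FCA price = 192338.46 + 488.39 + 74.40 = 192901.25

FCA price: CNY 192901.25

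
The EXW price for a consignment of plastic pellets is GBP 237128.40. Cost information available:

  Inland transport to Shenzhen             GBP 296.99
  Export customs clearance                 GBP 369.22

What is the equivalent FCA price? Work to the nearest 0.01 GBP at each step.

From EXW to FCA, the seller additionally bears: inland to port, export clearance.
FCA price = 237128.40 + 296.99 + 369.22 = 237794.61

FCA price: GBP 237794.61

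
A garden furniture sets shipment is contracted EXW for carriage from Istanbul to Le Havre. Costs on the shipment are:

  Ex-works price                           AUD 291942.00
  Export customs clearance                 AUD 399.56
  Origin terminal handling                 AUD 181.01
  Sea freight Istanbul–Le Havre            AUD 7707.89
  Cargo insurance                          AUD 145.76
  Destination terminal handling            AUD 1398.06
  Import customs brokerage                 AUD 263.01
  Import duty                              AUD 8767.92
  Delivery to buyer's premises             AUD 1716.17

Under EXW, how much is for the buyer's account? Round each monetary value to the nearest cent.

EXW: the seller makes goods available at their premises; the buyer bears all onward costs.
Seller's account: goods 291942.00 = 291942.00
Buyer's account: export clearance 399.56 + origin terminal 181.01 + freight 7707.89 + insurance 145.76 + destination terminal 1398.06 + brokerage 263.01 + duty 8767.92 + delivery 1716.17 = 20579.38

Buyer's account: AUD 20579.38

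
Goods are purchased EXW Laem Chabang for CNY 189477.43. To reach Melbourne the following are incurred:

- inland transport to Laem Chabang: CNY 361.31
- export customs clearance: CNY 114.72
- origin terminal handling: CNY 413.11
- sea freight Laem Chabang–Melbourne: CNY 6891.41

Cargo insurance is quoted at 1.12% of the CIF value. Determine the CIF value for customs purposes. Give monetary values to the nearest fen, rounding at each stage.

CIF value: CNY 199492.29

Let C be the CIF value. C = EXW price + pre-shipment costs + freight + 1.12% × C
C − 1.12% × C = 189477.43 + 361.31 + 114.72 + 413.11 + 6891.41
0.9888 × C = 197257.98
C = 197257.98 / 0.9888 = 199492.29
Insurance premium = 1.12% × 199492.29 = 2234.31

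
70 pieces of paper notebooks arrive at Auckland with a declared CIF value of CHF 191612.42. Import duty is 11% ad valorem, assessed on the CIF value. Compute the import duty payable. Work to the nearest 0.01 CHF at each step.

Import duty = 191612.42 × 11% = 21077.37

Import duty: CHF 21077.37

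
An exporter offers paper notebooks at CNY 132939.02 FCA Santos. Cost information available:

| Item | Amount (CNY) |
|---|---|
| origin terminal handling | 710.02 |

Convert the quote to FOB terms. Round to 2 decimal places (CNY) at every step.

From FCA to FOB, the seller additionally bears: origin terminal.
FOB price = 132939.02 + 710.02 = 133649.04

FOB price: CNY 133649.04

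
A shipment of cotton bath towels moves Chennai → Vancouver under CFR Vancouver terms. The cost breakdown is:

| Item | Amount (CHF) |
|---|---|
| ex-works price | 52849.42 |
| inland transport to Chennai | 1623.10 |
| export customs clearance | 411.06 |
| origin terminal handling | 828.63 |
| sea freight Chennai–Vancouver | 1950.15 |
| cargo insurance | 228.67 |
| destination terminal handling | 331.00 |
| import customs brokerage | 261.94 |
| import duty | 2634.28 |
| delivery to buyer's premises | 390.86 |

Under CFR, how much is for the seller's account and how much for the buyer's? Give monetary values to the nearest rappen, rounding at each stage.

CFR: the seller pays costs through ocean freight to the destination port, but not insurance.
Seller's account: goods 52849.42 + inland to port 1623.10 + export clearance 411.06 + origin terminal 828.63 + freight 1950.15 = 57662.36
Buyer's account: insurance 228.67 + destination terminal 331.00 + brokerage 261.94 + duty 2634.28 + delivery 390.86 = 3846.75

Seller: CHF 57662.36; buyer: CHF 3846.75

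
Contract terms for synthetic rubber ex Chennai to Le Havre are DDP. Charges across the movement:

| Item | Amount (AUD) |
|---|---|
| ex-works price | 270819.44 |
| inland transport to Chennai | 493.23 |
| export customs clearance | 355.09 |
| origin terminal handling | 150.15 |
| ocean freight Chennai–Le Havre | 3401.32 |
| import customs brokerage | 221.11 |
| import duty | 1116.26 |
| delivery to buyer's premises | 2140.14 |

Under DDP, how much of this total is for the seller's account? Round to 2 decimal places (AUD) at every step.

Seller's account: AUD 278696.74

DDP: the seller bears all costs including import duty.
Seller's account: goods 270819.44 + inland to port 493.23 + export clearance 355.09 + origin terminal 150.15 + freight 3401.32 + brokerage 221.11 + duty 1116.26 + delivery 2140.14 = 278696.74
Buyer's account: 0.00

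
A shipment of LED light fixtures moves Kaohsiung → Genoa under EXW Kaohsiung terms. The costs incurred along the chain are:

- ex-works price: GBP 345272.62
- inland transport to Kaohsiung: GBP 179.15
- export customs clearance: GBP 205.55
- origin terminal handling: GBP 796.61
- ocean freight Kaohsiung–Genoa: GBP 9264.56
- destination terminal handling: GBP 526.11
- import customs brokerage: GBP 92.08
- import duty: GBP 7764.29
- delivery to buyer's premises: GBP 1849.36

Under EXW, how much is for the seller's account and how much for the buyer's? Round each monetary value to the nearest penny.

Seller: GBP 345272.62; buyer: GBP 20677.71

EXW: the seller makes goods available at their premises; the buyer bears all onward costs.
Seller's account: goods 345272.62 = 345272.62
Buyer's account: inland to port 179.15 + export clearance 205.55 + origin terminal 796.61 + freight 9264.56 + destination terminal 526.11 + brokerage 92.08 + duty 7764.29 + delivery 1849.36 = 20677.71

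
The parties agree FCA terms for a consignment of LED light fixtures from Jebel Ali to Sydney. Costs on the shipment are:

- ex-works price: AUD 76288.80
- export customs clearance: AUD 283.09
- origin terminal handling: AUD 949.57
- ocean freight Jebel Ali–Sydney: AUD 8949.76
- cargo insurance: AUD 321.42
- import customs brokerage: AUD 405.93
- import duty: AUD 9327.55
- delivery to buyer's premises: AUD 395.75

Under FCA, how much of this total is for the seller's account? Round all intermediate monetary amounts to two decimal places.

FCA: the seller delivers export-cleared goods to the carrier; the buyer bears costs from that point.
Seller's account: goods 76288.80 + export clearance 283.09 = 76571.89
Buyer's account: origin terminal 949.57 + freight 8949.76 + insurance 321.42 + brokerage 405.93 + duty 9327.55 + delivery 395.75 = 20349.98

Seller's account: AUD 76571.89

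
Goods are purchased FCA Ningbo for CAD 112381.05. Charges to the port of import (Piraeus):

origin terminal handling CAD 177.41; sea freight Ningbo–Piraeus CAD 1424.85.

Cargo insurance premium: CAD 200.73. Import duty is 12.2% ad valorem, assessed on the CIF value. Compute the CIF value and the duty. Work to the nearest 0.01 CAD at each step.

CIF = FCA price + pre-shipment costs + freight + insurance
CIF = 112381.05 + 177.41 + 1424.85 + 200.73 = 114184.04
Import duty = 114184.04 × 12.2% = 13930.45

CIF value: CAD 114184.04; import duty: CAD 13930.45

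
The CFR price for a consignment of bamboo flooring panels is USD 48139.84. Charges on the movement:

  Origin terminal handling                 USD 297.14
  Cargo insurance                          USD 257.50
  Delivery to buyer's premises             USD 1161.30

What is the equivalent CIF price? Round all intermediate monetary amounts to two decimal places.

Not relevant to the conversion: origin terminal — on the seller under both CFR and CIF; already in the CFR price and stays in the CIF price. delivery — on the buyer under both terms; not part of either seller's price.
From CFR to CIF, the seller additionally bears: insurance.
CIF price = 48139.84 + 257.50 = 48397.34

CIF price: USD 48397.34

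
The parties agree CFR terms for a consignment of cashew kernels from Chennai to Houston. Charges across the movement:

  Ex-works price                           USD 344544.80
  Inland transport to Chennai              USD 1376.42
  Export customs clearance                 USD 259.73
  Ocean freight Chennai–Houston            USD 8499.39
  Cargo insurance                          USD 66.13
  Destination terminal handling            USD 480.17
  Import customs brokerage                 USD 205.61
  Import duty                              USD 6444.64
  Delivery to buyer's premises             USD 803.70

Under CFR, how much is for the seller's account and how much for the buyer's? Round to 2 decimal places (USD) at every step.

Seller: USD 354680.34; buyer: USD 8000.25

CFR: the seller pays costs through ocean freight to the destination port, but not insurance.
Seller's account: goods 344544.80 + inland to port 1376.42 + export clearance 259.73 + freight 8499.39 = 354680.34
Buyer's account: insurance 66.13 + destination terminal 480.17 + brokerage 205.61 + duty 6444.64 + delivery 803.70 = 8000.25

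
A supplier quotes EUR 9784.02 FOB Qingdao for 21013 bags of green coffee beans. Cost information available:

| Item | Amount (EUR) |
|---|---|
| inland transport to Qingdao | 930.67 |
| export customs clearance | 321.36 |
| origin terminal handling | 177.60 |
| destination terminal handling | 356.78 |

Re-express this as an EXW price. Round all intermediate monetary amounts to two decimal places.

Not relevant to the conversion: destination terminal — on the buyer under both terms; not part of either seller's price.
From FOB to EXW, the seller no longer bears: inland to port, export clearance, origin terminal.
EXW price = 9784.02 − 930.67 − 321.36 − 177.60 = 8354.39

EXW price: EUR 8354.39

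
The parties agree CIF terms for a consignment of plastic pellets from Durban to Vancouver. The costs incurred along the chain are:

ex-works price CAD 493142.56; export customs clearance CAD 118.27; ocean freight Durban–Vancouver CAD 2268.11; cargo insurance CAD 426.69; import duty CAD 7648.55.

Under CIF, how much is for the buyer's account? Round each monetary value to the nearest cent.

CIF: the seller pays costs through ocean freight and marine insurance to the destination port.
Seller's account: goods 493142.56 + export clearance 118.27 + freight 2268.11 + insurance 426.69 = 495955.63
Buyer's account: duty 7648.55 = 7648.55

Buyer's account: CAD 7648.55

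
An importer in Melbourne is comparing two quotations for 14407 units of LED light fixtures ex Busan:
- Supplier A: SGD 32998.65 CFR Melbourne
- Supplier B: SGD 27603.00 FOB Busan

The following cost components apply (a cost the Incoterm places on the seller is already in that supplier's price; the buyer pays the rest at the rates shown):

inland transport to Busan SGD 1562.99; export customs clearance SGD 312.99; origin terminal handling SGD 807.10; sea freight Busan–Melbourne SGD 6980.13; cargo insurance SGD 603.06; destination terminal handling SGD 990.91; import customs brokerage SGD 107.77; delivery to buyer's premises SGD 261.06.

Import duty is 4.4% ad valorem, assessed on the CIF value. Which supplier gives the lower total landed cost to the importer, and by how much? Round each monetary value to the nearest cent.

Supplier A is cheaper by SGD 1654.19

Supplier A (CFR):
CIF value = CFR price + insurance = 32998.65 + 603.06 = 33601.71
Import duty = 33601.71 × 4.4% = 1478.48
Buyer bears (A): 603.06 + 990.91 + 107.77 + 261.06 = 1962.80
Landed cost (A) = invoice 32998.65 + 1962.80 + duty 1478.48 = 36439.93
Supplier B (FOB):
CIF value = FOB price + freight + insurance = 27603.00 + 6980.13 + 603.06 = 35186.19
Import duty = 35186.19 × 4.4% = 1548.19
Buyer bears (B): 6980.13 + 603.06 + 990.91 + 107.77 + 261.06 = 8942.93
Landed cost (B) = invoice 27603.00 + 8942.93 + duty 1548.19 = 38094.12
Difference = |36439.93 − 38094.12| = 1654.19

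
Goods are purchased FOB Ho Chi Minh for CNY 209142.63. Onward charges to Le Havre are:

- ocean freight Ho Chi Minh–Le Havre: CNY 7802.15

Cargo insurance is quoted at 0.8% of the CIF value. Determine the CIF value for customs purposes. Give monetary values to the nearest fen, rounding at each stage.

CIF value: CNY 218694.33

Let C be the CIF value. C = FOB price + freight + 0.8% × C
C − 0.8% × C = 209142.63 + 7802.15
0.992 × C = 216944.78
C = 216944.78 / 0.992 = 218694.33
Insurance premium = 0.8% × 218694.33 = 1749.55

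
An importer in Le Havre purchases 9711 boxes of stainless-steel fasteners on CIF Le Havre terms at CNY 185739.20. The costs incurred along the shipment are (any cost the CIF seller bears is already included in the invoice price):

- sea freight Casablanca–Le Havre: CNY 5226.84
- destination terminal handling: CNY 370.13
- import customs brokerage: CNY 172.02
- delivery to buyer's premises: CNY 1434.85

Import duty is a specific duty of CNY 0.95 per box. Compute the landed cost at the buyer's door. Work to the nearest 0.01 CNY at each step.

Total landed cost: CNY 196941.65

CIF: the seller pays costs through ocean freight and marine insurance to the destination port.
Already in the invoice (seller's account under CIF): freight — exclude.
The CIF price already equals the CIF value: 185739.20
Import duty = 9711 × 0.95 = 9225.45
Buyer bears: destination terminal 370.13 + brokerage 172.02 + delivery 1434.85 + duty 9225.45 = 11202.45
Landed cost = invoice 185739.20 + 11202.45 = 196941.65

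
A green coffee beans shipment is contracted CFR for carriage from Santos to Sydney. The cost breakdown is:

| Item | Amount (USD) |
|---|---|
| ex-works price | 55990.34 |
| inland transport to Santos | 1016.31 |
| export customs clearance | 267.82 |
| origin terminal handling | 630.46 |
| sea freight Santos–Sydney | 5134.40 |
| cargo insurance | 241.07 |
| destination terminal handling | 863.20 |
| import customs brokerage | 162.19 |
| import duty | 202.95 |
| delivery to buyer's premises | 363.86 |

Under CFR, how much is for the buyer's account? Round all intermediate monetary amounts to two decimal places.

Buyer's account: USD 1833.27

CFR: the seller pays costs through ocean freight to the destination port, but not insurance.
Seller's account: goods 55990.34 + inland to port 1016.31 + export clearance 267.82 + origin terminal 630.46 + freight 5134.40 = 63039.33
Buyer's account: insurance 241.07 + destination terminal 863.20 + brokerage 162.19 + duty 202.95 + delivery 363.86 = 1833.27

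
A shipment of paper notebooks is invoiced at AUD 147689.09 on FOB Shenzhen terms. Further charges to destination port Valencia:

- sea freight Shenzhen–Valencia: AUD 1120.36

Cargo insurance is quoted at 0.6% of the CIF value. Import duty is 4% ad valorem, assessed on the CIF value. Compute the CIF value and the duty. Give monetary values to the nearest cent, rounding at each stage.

Let C be the CIF value. C = FOB price + freight + 0.6% × C
C − 0.6% × C = 147689.09 + 1120.36
0.994 × C = 148809.45
C = 148809.45 / 0.994 = 149707.70
Insurance premium = 0.6% × 149707.70 = 898.25
Import duty = 149707.70 × 4% = 5988.31

CIF value: AUD 149707.70; import duty: AUD 5988.31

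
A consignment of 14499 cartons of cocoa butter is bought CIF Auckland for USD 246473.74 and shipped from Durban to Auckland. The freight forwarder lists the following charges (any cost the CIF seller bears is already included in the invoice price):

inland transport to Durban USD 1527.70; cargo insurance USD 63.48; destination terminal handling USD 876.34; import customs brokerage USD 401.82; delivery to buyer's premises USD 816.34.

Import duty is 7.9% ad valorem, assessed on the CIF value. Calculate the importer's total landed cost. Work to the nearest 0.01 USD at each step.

Total landed cost: USD 268039.67

CIF: the seller pays costs through ocean freight and marine insurance to the destination port.
Already in the invoice (seller's account under CIF): inland to port, insurance — exclude.
The CIF price already equals the CIF value: 246473.74
Import duty = 246473.74 × 7.9% = 19471.43
Buyer bears: destination terminal 876.34 + brokerage 401.82 + delivery 816.34 + duty 19471.43 = 21565.93
Landed cost = invoice 246473.74 + 21565.93 = 268039.67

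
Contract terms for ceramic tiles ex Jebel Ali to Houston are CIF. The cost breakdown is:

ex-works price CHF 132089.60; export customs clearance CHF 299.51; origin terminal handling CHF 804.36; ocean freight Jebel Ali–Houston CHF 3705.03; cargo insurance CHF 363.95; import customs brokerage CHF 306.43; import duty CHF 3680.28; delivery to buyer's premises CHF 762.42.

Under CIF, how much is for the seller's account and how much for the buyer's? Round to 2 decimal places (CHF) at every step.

Seller: CHF 137262.45; buyer: CHF 4749.13

CIF: the seller pays costs through ocean freight and marine insurance to the destination port.
Seller's account: goods 132089.60 + export clearance 299.51 + origin terminal 804.36 + freight 3705.03 + insurance 363.95 = 137262.45
Buyer's account: brokerage 306.43 + duty 3680.28 + delivery 762.42 = 4749.13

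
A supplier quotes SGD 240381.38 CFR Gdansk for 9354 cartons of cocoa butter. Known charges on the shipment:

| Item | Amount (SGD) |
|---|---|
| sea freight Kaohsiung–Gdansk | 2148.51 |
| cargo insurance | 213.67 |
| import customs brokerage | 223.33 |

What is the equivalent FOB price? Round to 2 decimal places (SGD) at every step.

FOB price: SGD 238232.87

Not relevant to the conversion: insurance, brokerage — on the buyer under both terms; not part of either seller's price.
From CFR to FOB, the seller no longer bears: freight.
FOB price = 240381.38 − 2148.51 = 238232.87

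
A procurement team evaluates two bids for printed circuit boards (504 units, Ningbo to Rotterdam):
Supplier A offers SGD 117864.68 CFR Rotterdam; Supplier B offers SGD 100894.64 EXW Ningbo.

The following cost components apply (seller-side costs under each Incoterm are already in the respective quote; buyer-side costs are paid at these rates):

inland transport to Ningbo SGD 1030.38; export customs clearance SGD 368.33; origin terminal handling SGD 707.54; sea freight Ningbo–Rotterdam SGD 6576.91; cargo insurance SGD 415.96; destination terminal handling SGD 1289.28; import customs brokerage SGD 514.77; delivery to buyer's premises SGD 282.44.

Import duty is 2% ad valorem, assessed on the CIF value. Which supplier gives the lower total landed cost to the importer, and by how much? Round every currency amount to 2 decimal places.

Supplier B is cheaper by SGD 8452.61

Supplier A (CFR):
CIF value = CFR price + insurance = 117864.68 + 415.96 = 118280.64
Import duty = 118280.64 × 2% = 2365.61
Buyer bears (A): 415.96 + 1289.28 + 514.77 + 282.44 = 2502.45
Landed cost (A) = invoice 117864.68 + 2502.45 + duty 2365.61 = 122732.74
Supplier B (EXW):
CIF value = EXW price + inland to port + export clearance + origin terminal + freight + insurance = 100894.64 + 1030.38 + 368.33 + 707.54 + 6576.91 + 415.96 = 109993.76
Import duty = 109993.76 × 2% = 2199.88
Buyer bears (B): 1030.38 + 368.33 + 707.54 + 6576.91 + 415.96 + 1289.28 + 514.77 + 282.44 = 11185.61
Landed cost (B) = invoice 100894.64 + 11185.61 + duty 2199.88 = 114280.13
Difference = |122732.74 − 114280.13| = 8452.61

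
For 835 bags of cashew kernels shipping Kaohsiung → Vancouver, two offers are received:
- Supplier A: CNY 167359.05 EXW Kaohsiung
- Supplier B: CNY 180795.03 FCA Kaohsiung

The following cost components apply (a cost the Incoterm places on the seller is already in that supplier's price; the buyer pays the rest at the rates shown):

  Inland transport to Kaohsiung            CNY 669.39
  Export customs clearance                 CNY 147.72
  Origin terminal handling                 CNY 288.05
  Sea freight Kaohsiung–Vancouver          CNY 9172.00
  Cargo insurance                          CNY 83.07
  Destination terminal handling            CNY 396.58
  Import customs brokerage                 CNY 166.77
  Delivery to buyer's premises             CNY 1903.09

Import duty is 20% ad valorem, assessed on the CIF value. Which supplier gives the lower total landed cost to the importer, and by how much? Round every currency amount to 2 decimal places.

Supplier A is cheaper by CNY 15142.64

Supplier A (EXW):
CIF value = EXW price + inland to port + export clearance + origin terminal + freight + insurance = 167359.05 + 669.39 + 147.72 + 288.05 + 9172.00 + 83.07 = 177719.28
Import duty = 177719.28 × 20% = 35543.86
Buyer bears (A): 669.39 + 147.72 + 288.05 + 9172.00 + 83.07 + 396.58 + 166.77 + 1903.09 = 12826.67
Landed cost (A) = invoice 167359.05 + 12826.67 + duty 35543.86 = 215729.58
Supplier B (FCA):
CIF value = FCA price + origin terminal + freight + insurance = 180795.03 + 288.05 + 9172.00 + 83.07 = 190338.15
Import duty = 190338.15 × 20% = 38067.63
Buyer bears (B): 288.05 + 9172.00 + 83.07 + 396.58 + 166.77 + 1903.09 = 12009.56
Landed cost (B) = invoice 180795.03 + 12009.56 + duty 38067.63 = 230872.22
Difference = |215729.58 − 230872.22| = 15142.64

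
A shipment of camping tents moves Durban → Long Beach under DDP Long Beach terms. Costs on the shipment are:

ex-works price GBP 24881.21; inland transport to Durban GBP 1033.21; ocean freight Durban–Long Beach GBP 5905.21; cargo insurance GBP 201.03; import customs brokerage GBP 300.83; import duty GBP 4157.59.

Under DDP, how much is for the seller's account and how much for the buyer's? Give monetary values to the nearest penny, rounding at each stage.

Seller: GBP 36479.08; buyer: GBP 0.00

DDP: the seller bears all costs including import duty.
Seller's account: goods 24881.21 + inland to port 1033.21 + freight 5905.21 + insurance 201.03 + brokerage 300.83 + duty 4157.59 = 36479.08
Buyer's account: 0.00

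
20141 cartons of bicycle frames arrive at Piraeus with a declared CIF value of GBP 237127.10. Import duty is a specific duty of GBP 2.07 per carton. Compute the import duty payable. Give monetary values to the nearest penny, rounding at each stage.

Import duty = 20141 × 2.07 = 41691.87

Import duty: GBP 41691.87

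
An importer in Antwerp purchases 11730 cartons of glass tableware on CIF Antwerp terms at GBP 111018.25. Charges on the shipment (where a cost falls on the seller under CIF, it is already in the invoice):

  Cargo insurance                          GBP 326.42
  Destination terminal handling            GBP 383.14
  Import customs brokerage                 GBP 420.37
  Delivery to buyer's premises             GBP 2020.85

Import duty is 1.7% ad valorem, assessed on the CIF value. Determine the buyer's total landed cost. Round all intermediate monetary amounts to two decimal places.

Total landed cost: GBP 115729.92

CIF: the seller pays costs through ocean freight and marine insurance to the destination port.
Already in the invoice (seller's account under CIF): insurance — exclude.
The CIF price already equals the CIF value: 111018.25
Import duty = 111018.25 × 1.7% = 1887.31
Buyer bears: destination terminal 383.14 + brokerage 420.37 + delivery 2020.85 + duty 1887.31 = 4711.67
Landed cost = invoice 111018.25 + 4711.67 = 115729.92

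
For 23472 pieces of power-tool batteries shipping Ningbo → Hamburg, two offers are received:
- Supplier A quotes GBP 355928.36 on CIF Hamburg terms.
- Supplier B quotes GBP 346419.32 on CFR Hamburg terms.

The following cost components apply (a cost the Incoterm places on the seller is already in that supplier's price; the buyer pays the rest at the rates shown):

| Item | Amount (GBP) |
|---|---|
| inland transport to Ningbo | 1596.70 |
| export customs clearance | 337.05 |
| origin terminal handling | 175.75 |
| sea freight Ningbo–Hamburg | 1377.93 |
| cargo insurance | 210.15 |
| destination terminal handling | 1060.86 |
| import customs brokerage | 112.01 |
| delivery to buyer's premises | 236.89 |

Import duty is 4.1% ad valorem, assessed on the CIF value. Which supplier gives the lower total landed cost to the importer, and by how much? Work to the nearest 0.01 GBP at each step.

Supplier B is cheaper by GBP 9680.14

Supplier A (CIF):
The CIF price already equals the CIF value: 355928.36
Import duty = 355928.36 × 4.1% = 14593.06
Buyer bears (A): 1060.86 + 112.01 + 236.89 = 1409.76
Landed cost (A) = invoice 355928.36 + 1409.76 + duty 14593.06 = 371931.18
Supplier B (CFR):
CIF value = CFR price + insurance = 346419.32 + 210.15 = 346629.47
Import duty = 346629.47 × 4.1% = 14211.81
Buyer bears (B): 210.15 + 1060.86 + 112.01 + 236.89 = 1619.91
Landed cost (B) = invoice 346419.32 + 1619.91 + duty 14211.81 = 362251.04
Difference = |371931.18 − 362251.04| = 9680.14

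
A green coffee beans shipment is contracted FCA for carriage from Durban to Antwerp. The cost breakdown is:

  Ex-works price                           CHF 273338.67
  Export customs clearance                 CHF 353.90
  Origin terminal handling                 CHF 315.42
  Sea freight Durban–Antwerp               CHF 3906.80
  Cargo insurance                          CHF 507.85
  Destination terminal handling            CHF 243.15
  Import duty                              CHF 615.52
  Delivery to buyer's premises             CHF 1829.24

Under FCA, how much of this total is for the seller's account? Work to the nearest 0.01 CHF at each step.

Seller's account: CHF 273692.57

FCA: the seller delivers export-cleared goods to the carrier; the buyer bears costs from that point.
Seller's account: goods 273338.67 + export clearance 353.90 = 273692.57
Buyer's account: origin terminal 315.42 + freight 3906.80 + insurance 507.85 + destination terminal 243.15 + duty 615.52 + delivery 1829.24 = 7417.98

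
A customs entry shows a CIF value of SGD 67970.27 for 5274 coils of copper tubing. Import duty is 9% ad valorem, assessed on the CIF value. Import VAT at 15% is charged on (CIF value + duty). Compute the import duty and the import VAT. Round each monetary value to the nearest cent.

Import duty = 67970.27 × 9% = 6117.32
VAT base = CIF + duty = 67970.27 + 6117.32 = 74087.59
Import VAT = 74087.59 × 15% = 11113.14

Import duty: SGD 6117.32; import VAT: SGD 11113.14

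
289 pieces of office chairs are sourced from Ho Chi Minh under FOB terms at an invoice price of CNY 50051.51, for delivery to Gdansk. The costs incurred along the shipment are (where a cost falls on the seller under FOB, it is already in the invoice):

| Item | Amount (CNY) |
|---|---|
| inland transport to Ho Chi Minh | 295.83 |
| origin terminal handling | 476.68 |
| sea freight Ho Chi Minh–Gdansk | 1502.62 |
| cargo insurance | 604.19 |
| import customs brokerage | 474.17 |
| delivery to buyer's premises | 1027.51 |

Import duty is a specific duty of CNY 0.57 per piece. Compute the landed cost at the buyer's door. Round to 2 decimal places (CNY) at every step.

FOB: the seller bears costs until goods are on board at the origin port; the buyer bears freight, insurance and all costs thereafter.
Already in the invoice (seller's account under FOB): inland to port, origin terminal — exclude.
CIF value = FOB price + freight + insurance = 50051.51 + 1502.62 + 604.19 = 52158.32
Import duty = 289 × 0.57 = 164.73
Buyer bears: freight 1502.62 + insurance 604.19 + brokerage 474.17 + delivery 1027.51 + duty 164.73 = 3773.22
Landed cost = invoice 50051.51 + 3773.22 = 53824.73

Total landed cost: CNY 53824.73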